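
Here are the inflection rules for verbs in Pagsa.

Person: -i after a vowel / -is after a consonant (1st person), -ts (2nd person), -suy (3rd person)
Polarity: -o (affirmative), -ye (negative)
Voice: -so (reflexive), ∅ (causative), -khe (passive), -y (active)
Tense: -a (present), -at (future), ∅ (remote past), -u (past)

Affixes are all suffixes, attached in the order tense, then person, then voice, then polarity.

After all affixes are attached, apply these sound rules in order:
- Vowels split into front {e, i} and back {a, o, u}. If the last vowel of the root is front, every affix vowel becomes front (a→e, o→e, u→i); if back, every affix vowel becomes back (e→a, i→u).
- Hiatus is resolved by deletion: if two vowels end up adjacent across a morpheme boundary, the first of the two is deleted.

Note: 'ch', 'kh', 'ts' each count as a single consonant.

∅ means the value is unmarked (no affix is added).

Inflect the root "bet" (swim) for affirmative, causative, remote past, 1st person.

tense = remote past: zero marking, form stays bet.
Attach person 1st person -is (after consonant 't') → betis.
voice = causative: zero marking, form stays betis.
Attach polarity affirmative -o → betiso.
Apply vowel harmony: betiso → betise.
Vowel deletion: no change.

betise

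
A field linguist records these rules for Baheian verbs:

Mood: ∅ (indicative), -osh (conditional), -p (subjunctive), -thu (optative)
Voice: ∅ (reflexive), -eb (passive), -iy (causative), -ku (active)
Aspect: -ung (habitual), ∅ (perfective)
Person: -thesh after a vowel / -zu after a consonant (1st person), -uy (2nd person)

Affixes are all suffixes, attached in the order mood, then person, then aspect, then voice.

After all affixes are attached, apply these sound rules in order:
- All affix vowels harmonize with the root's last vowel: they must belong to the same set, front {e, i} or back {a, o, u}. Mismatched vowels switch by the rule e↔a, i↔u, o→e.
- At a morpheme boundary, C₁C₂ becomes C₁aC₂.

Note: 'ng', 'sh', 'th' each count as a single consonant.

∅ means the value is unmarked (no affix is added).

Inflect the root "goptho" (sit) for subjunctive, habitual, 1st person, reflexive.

gopthopazuung

Attach mood subjunctive -p → gopthop.
Attach person 1st person -zu (after consonant 'p') → gopthopzu.
Attach aspect habitual -ung → gopthopzuung.
voice = reflexive: zero marking, form stays gopthopzuung.
Vowel harmony: no change.
Apply epenthesis: gopthopzuung → gopthopazuung.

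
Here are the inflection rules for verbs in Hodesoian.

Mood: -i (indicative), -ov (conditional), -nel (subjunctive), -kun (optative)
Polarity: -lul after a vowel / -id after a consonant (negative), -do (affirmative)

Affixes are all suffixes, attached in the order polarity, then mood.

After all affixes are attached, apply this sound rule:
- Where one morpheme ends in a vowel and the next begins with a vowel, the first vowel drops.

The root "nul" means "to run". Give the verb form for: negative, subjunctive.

nulidnel

Attach polarity negative -id (after consonant 'l') → nulid.
Attach mood subjunctive -nel → nulidnel.
Vowel deletion: no change.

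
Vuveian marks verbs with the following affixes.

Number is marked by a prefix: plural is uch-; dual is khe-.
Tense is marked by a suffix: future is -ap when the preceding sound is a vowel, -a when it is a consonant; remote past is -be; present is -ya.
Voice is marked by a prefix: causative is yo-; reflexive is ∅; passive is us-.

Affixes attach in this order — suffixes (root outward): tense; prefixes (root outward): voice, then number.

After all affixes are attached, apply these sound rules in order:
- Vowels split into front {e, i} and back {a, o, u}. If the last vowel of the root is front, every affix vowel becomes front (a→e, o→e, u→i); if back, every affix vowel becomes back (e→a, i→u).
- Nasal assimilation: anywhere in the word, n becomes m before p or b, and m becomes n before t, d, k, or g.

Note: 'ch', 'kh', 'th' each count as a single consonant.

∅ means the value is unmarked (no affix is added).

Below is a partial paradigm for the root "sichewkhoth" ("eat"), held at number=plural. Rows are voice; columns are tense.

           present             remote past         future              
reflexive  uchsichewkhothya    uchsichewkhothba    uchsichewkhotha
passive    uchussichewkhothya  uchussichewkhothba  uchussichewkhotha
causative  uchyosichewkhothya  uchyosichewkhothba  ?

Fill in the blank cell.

uchyosichewkhotha

Attach voice causative yo- → yosichewkhoth.
Attach number plural uch- → uchyosichewkhoth.
Attach tense future -a (after consonant 'th') → uchyosichewkhotha.
Vowel harmony: no change.
Nasal assimilation: no change.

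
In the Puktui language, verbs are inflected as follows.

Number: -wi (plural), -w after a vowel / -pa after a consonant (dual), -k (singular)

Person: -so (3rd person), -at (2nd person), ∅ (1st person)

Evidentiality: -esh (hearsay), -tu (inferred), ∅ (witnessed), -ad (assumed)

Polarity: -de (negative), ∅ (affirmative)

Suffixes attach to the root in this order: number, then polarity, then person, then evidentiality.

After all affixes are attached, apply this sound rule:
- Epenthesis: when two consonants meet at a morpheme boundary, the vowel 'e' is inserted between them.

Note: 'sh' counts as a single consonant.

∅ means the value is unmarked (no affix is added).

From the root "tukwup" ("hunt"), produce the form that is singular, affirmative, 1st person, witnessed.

Attach number singular -k → tukwupk.
polarity = affirmative: zero marking, form stays tukwupk.
person = 1st person: zero marking, form stays tukwupk.
evidentiality = witnessed: zero marking, form stays tukwupk.
Apply epenthesis: tukwupk → tukwupek.

tukwupek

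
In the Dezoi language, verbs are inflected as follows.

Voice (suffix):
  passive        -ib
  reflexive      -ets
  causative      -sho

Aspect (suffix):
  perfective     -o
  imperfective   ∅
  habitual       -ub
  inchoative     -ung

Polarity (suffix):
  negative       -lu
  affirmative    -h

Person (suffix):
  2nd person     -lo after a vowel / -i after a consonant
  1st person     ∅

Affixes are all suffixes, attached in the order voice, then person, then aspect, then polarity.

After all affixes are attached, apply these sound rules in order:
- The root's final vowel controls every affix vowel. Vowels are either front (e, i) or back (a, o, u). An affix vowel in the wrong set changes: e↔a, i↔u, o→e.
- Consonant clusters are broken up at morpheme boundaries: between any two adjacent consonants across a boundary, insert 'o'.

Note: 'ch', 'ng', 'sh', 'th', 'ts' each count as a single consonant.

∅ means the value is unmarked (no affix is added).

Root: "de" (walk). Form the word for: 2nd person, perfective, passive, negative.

deibieli

Attach voice passive -ib → deib.
Attach person 2nd person -i (after consonant 'b') → deibi.
Attach aspect perfective -o → deibio.
Attach polarity negative -lu → deibiolu.
Apply vowel harmony: deibiolu → deibieli.
Epenthesis: no change.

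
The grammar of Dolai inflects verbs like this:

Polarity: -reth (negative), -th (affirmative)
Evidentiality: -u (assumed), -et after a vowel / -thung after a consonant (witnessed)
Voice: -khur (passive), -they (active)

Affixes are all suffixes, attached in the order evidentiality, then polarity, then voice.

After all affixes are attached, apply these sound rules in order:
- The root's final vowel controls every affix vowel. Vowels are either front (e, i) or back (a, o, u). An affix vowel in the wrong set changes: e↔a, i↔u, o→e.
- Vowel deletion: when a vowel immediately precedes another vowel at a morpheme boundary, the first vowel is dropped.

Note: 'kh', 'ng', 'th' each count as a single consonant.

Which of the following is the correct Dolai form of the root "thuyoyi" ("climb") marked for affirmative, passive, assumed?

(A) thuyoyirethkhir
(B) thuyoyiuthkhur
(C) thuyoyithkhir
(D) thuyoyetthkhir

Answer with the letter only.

Attach evidentiality assumed -u → thuyoyiu.
Attach polarity affirmative -th → thuyoyiuth.
Attach voice passive -khur → thuyoyiuthkhur.
Apply vowel harmony: thuyoyiuthkhur → thuyoyiithkhir.
Apply vowel deletion: thuyoyiithkhir → thuyoyithkhir.
So the correct form is thuyoyithkhir, option (C).
(B) thuyoyiuthkhur is wrong: it fails to apply the sound rule(s).
(A) thuyoyirethkhir is wrong: it uses negative instead of affirmative for polarity.
(D) thuyoyetthkhir is wrong: it uses witnessed instead of assumed for evidentiality.

C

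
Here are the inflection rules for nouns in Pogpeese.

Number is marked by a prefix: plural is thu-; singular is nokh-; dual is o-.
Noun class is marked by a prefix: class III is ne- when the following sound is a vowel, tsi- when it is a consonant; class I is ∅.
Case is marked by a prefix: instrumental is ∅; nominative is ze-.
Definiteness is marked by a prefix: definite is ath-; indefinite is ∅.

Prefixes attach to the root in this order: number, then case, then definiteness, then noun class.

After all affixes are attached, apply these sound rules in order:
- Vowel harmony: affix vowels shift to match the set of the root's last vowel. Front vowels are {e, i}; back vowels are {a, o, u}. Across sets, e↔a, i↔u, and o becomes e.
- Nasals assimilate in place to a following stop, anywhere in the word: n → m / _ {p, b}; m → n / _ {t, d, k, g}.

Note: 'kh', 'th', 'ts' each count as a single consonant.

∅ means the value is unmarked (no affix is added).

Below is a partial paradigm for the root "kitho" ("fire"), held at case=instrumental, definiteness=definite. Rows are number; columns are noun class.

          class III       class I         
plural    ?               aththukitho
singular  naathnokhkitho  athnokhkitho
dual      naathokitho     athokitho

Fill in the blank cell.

naaththukitho

Attach number plural thu- → thukitho.
case = instrumental: zero marking, form stays thukitho.
Attach definiteness definite ath- → aththukitho.
Attach noun class class III ne- (before vowel 'a') → neaththukitho.
Apply vowel harmony: neaththukitho → naaththukitho.
Nasal assimilation: no change.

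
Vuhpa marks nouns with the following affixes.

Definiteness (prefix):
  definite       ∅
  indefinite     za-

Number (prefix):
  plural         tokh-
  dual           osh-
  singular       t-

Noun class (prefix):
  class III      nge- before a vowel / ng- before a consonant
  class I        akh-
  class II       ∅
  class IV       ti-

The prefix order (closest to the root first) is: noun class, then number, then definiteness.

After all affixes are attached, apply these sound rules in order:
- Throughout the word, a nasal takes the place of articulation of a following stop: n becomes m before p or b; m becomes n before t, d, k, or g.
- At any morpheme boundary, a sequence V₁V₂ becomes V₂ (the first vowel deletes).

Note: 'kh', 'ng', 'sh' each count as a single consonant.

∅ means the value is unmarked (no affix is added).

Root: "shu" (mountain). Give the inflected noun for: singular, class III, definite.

Attach noun class class III ng- (before consonant 'sh') → ngshu.
Attach number singular t- → tngshu.
definiteness = definite: zero marking, form stays tngshu.
Nasal assimilation: no change.
Vowel deletion: no change.

tngshu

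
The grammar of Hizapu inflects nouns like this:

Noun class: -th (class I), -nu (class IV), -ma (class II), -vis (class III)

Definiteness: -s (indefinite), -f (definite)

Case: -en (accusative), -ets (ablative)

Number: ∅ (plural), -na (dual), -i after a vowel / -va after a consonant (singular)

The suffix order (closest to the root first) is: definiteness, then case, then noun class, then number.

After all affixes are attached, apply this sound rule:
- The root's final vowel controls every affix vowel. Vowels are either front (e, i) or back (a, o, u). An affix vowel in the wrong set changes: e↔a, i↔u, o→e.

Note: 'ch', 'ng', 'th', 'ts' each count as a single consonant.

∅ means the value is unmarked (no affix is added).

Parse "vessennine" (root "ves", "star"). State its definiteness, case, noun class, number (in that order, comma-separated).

Segment: ves-s-en-nu-na.
definiteness: -s → indefinite.
case: -en → accusative.
noun class: -nu → class IV.
number: -na → dual.

indefinite, accusative, class IV, dual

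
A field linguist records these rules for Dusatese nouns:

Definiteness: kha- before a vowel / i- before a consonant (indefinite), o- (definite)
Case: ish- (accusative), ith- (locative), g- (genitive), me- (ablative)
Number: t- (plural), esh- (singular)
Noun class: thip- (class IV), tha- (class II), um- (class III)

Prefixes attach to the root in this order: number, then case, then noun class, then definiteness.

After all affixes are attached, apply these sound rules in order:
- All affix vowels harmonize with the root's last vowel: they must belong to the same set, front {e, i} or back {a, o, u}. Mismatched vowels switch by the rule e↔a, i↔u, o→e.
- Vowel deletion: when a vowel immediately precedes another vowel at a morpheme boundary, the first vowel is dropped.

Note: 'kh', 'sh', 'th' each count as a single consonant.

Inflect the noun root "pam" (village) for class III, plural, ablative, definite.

Attach number plural t- → tpam.
Attach case ablative me- → metpam.
Attach noun class class III um- → ummetpam.
Attach definiteness definite o- → oummetpam.
Apply vowel harmony: oummetpam → oummatpam.
Apply vowel deletion: oummatpam → ummatpam.

ummatpam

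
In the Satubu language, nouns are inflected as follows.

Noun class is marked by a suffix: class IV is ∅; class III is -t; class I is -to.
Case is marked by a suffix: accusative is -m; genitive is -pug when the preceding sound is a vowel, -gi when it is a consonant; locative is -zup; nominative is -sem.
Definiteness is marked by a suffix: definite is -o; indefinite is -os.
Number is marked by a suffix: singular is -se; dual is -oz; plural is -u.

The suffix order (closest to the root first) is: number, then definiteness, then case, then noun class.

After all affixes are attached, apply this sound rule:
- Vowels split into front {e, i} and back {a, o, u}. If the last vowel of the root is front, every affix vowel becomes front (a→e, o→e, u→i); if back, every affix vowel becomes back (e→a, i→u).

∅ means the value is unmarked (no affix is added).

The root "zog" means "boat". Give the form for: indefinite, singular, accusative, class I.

Attach number singular -se → zogse.
Attach definiteness indefinite -os → zogseos.
Attach case accusative -m → zogseosm.
Attach noun class class I -to → zogseosmto.
Apply vowel harmony: zogseosmto → zogsaosmto.

zogsaosmto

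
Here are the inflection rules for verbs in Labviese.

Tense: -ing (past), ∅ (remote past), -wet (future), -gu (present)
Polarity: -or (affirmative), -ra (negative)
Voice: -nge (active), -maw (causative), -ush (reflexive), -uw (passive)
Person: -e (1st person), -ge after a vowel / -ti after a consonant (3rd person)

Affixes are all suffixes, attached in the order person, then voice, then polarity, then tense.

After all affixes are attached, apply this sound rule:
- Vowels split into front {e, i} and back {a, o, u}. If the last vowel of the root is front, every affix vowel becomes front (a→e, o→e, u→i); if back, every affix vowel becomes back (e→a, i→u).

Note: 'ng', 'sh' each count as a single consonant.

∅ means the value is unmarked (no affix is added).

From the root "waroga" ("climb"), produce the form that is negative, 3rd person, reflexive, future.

Attach person 3rd person -ge (after vowel 'a') → warogage.
Attach voice reflexive -ush → warogageush.
Attach polarity negative -ra → warogageushra.
Attach tense future -wet → warogageushrawet.
Apply vowel harmony: warogageushrawet → warogagaushrawat.

warogagaushrawat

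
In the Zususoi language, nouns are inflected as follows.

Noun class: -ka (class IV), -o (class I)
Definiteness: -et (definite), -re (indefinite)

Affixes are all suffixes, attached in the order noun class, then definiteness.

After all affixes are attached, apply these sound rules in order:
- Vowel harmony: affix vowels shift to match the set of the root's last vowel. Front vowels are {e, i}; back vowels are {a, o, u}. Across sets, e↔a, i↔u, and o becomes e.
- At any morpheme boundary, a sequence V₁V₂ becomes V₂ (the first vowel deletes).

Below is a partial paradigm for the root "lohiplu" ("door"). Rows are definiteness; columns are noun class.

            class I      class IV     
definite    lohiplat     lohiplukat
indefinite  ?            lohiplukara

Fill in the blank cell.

lohiplora

Attach noun class class I -o → lohipluo.
Attach definiteness indefinite -re → lohipluore.
Apply vowel harmony: lohipluore → lohipluora.
Apply vowel deletion: lohipluora → lohiplora.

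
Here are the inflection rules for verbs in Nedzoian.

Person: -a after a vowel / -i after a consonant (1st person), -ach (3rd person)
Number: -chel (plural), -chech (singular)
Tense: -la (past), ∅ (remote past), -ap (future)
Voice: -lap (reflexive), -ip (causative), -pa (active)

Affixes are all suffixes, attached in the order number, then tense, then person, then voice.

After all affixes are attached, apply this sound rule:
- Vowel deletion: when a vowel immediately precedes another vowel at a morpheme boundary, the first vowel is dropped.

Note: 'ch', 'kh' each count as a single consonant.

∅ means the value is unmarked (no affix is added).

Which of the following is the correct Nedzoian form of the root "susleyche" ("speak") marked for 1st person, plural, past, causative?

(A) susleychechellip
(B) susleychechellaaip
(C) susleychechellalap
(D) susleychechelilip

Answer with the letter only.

A

Attach number plural -chel → susleychechel.
Attach tense past -la → susleychechella.
Attach person 1st person -a (after vowel 'a') → susleychechellaa.
Attach voice causative -ip → susleychechellaaip.
Apply vowel deletion: susleychechellaaip → susleychechellip.
So the correct form is susleychechellip, option (A).
(B) susleychechellaaip is wrong: it fails to apply the sound rule(s).
(C) susleychechellalap is wrong: it uses reflexive instead of causative for voice.
(D) susleychechelilip is wrong: it has the affixes in the wrong order.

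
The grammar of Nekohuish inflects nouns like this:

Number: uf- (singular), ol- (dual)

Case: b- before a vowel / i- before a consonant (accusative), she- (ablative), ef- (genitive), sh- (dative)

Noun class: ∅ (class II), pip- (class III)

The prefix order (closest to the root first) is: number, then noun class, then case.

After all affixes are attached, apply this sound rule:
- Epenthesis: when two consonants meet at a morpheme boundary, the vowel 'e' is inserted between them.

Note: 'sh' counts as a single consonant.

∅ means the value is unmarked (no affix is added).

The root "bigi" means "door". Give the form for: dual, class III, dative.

shepipolebigi

Attach number dual ol- → olbigi.
Attach noun class class III pip- → pipolbigi.
Attach case dative sh- → shpipolbigi.
Apply epenthesis: shpipolbigi → shepipolebigi.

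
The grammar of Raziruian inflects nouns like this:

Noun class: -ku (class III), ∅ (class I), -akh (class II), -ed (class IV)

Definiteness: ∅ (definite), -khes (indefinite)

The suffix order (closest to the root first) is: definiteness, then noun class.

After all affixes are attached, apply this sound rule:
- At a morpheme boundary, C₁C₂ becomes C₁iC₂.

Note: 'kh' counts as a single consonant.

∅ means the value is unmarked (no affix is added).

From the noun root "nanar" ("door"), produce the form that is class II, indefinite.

nanarikhesakh

Attach definiteness indefinite -khes → nanarkhes.
Attach noun class class II -akh → nanarkhesakh.
Apply epenthesis: nanarkhesakh → nanarikhesakh.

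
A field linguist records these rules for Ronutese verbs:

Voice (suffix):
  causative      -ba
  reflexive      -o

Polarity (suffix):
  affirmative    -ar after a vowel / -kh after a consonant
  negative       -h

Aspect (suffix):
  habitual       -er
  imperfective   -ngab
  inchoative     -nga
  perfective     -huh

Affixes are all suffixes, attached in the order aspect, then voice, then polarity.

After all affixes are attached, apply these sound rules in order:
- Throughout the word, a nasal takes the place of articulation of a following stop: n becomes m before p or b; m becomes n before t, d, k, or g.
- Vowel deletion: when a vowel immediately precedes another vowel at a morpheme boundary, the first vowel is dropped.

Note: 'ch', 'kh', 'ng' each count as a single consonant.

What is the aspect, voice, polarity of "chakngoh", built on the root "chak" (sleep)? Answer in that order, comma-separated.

inchoative, reflexive, negative

Segment: chak-nga-o-h.
aspect: -nga → inchoative.
voice: -o → reflexive.
polarity: -h → negative.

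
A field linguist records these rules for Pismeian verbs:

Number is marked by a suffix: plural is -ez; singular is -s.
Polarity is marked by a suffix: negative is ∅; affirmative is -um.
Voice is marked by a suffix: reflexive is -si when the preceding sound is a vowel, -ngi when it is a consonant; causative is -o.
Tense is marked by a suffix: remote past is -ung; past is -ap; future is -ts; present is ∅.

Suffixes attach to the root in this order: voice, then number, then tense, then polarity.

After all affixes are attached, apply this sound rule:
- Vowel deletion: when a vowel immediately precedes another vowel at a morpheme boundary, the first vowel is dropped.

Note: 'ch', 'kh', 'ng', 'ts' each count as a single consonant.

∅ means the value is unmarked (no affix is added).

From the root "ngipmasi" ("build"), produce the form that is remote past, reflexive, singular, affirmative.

Attach voice reflexive -si (after vowel 'i') → ngipmasisi.
Attach number singular -s → ngipmasisis.
Attach tense remote past -ung → ngipmasisisung.
Attach polarity affirmative -um → ngipmasisisungum.
Vowel deletion: no change.

ngipmasisisungum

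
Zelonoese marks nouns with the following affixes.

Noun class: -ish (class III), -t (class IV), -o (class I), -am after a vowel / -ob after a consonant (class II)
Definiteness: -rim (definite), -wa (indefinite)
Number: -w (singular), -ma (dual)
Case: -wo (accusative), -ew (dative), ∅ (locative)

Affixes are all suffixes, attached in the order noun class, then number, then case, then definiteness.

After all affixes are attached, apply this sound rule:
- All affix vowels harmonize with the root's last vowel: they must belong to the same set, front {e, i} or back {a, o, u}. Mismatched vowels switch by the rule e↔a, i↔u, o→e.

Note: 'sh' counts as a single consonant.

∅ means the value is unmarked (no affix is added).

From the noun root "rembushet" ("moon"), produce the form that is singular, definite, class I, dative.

rembushetewewrim

Attach noun class class I -o → rembusheto.
Attach number singular -w → rembushetow.
Attach case dative -ew → rembushetowew.
Attach definiteness definite -rim → rembushetowewrim.
Apply vowel harmony: rembushetowewrim → rembushetewewrim.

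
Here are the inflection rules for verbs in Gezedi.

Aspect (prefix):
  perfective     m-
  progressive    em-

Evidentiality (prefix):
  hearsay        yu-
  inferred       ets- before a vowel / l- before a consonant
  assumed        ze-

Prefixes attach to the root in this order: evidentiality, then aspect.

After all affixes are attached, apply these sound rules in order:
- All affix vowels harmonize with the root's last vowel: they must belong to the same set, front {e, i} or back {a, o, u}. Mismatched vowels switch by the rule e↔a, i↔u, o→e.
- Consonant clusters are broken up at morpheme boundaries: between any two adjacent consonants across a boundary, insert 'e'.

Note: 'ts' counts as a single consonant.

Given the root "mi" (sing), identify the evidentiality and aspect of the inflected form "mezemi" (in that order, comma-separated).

assumed, perfective

Segment: m-ze-mi.
evidentiality: ze- → assumed.
aspect: m- → perfective.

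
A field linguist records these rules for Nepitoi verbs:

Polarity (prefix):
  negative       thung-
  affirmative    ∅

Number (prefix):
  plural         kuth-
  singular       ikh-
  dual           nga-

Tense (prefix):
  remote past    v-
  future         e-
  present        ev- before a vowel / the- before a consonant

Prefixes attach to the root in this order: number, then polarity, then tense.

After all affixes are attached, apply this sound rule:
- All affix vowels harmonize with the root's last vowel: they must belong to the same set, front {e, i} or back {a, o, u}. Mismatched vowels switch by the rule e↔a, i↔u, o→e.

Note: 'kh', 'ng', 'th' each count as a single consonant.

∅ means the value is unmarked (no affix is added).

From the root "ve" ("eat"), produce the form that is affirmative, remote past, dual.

vngeve

Attach number dual nga- → ngave.
polarity = affirmative: zero marking, form stays ngave.
Attach tense remote past v- → vngave.
Apply vowel harmony: vngave → vngeve.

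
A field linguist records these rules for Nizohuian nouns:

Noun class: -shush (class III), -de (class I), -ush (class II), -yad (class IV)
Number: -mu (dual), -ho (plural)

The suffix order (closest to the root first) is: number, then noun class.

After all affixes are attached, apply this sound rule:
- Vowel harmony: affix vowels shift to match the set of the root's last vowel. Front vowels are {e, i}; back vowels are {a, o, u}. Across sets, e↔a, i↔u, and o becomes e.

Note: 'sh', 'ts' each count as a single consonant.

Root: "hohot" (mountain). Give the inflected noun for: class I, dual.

hohotmuda

Attach number dual -mu → hohotmu.
Attach noun class class I -de → hohotmude.
Apply vowel harmony: hohotmude → hohotmuda.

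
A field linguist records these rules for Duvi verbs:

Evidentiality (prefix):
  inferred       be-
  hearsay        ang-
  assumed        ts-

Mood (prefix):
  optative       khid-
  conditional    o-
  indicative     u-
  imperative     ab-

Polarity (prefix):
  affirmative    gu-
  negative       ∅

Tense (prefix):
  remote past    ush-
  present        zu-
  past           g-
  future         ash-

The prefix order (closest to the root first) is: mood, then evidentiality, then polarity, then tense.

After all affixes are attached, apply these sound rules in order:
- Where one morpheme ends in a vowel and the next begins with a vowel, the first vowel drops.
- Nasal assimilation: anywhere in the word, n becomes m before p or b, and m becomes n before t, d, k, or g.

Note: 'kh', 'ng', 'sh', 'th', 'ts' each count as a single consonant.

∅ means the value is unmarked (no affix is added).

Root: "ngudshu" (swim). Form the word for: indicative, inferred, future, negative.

ashbungudshu

Attach mood indicative u- → ungudshu.
Attach evidentiality inferred be- → beungudshu.
polarity = negative: zero marking, form stays beungudshu.
Attach tense future ash- → ashbeungudshu.
Apply vowel deletion: ashbeungudshu → ashbungudshu.
Nasal assimilation: no change.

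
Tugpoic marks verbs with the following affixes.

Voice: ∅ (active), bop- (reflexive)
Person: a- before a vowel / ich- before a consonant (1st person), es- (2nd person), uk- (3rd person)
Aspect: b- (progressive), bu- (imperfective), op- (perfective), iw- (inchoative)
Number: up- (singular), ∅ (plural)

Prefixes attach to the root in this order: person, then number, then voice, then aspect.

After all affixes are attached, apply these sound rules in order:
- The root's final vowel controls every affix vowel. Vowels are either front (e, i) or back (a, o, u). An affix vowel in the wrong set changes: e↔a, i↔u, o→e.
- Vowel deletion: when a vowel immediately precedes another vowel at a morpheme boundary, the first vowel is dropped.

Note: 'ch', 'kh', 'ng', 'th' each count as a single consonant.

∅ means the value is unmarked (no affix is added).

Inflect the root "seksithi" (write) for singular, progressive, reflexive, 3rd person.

bbepipikseksithi

Attach person 3rd person uk- → ukseksithi.
Attach number singular up- → upukseksithi.
Attach voice reflexive bop- → bopupukseksithi.
Attach aspect progressive b- → bbopupukseksithi.
Apply vowel harmony: bbopupukseksithi → bbepipikseksithi.
Vowel deletion: no change.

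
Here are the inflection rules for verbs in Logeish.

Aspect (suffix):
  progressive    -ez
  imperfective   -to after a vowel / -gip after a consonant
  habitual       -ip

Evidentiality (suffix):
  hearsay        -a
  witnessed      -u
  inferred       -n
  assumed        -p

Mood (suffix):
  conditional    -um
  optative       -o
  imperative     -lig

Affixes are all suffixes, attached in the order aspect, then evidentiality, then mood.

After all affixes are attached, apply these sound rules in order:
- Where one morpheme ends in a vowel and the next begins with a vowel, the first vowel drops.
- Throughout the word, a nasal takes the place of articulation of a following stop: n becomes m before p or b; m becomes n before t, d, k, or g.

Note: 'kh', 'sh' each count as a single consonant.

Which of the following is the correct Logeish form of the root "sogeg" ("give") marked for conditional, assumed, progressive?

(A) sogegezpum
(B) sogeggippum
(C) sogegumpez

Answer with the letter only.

A

Attach aspect progressive -ez → sogegez.
Attach evidentiality assumed -p → sogegezp.
Attach mood conditional -um → sogegezpum.
Vowel deletion: no change.
Nasal assimilation: no change.
So the correct form is sogegezpum, option (A).
(B) sogeggippum is wrong: it uses imperfective instead of progressive for aspect.
(C) sogegumpez is wrong: it has the affixes in the wrong order.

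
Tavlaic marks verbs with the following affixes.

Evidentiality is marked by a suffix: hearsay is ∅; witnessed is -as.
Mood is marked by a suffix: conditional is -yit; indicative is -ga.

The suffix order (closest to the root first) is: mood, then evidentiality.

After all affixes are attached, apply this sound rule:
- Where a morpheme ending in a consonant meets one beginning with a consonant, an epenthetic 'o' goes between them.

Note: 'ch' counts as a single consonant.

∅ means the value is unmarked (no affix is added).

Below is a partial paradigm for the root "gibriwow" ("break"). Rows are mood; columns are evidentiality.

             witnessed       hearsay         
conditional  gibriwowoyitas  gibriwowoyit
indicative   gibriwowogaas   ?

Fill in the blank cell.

Attach mood indicative -ga → gibriwowga.
evidentiality = hearsay: zero marking, form stays gibriwowga.
Apply epenthesis: gibriwowga → gibriwowoga.

gibriwowoga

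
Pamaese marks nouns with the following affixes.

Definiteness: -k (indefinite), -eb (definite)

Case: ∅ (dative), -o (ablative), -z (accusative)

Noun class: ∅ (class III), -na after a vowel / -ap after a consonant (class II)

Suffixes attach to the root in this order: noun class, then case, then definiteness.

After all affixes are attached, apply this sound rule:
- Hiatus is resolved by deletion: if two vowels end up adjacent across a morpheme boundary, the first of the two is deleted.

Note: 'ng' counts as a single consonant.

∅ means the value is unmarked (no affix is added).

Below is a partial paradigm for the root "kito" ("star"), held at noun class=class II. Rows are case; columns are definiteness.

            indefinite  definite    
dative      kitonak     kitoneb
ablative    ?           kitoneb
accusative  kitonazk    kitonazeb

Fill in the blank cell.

Attach noun class class II -na (after vowel 'o') → kitona.
Attach case ablative -o → kitonao.
Attach definiteness indefinite -k → kitonaok.
Apply vowel deletion: kitonaok → kitonok.

kitonok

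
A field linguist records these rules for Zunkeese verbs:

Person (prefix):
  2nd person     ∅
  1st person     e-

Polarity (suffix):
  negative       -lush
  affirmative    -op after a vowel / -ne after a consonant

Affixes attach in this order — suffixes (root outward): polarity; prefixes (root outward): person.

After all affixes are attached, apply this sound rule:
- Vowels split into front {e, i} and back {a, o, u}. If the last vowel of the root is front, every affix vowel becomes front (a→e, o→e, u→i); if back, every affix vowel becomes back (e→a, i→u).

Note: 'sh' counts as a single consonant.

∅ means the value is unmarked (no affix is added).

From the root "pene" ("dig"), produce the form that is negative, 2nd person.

Attach polarity negative -lush → penelush.
person = 2nd person: zero marking, form stays penelush.
Apply vowel harmony: penelush → penelish.

penelish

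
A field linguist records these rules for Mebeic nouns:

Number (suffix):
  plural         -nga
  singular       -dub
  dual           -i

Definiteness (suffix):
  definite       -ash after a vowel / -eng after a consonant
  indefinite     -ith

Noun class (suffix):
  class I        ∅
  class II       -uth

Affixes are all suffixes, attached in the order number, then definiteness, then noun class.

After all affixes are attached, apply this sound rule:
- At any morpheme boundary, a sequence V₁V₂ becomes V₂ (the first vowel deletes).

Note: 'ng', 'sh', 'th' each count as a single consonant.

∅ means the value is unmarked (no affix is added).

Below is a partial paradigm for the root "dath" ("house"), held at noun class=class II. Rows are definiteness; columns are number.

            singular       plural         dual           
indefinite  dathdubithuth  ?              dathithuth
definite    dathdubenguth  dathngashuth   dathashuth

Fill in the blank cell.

Attach number plural -nga → dathnga.
Attach definiteness indefinite -ith → dathngaith.
Attach noun class class II -uth → dathngaithuth.
Apply vowel deletion: dathngaithuth → dathngithuth.

dathngithuth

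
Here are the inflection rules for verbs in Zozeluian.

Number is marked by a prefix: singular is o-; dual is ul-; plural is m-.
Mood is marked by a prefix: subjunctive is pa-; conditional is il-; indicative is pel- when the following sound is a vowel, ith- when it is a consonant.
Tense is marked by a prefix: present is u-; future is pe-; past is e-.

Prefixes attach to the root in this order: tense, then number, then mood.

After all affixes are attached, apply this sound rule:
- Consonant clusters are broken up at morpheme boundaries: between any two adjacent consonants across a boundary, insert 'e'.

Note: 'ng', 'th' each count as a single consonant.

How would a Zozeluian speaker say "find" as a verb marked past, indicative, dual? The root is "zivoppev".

pelulezivoppev

Attach tense past e- → ezivoppev.
Attach number dual ul- → ulezivoppev.
Attach mood indicative pel- (before vowel 'u') → pelulezivoppev.
Epenthesis: no change.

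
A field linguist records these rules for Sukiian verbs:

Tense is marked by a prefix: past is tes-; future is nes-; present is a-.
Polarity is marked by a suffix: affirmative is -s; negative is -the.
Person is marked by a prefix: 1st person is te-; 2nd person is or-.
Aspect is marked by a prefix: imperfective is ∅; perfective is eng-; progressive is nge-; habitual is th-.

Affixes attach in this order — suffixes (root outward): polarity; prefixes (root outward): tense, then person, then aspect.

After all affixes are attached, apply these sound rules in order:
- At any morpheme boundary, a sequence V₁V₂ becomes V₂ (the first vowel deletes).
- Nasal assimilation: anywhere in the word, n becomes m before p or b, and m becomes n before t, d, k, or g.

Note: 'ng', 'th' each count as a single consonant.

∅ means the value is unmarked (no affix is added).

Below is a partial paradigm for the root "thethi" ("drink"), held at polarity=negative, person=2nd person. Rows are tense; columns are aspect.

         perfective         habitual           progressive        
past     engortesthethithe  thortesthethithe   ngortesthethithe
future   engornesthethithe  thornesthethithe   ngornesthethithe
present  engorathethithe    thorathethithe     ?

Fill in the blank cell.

ngorathethithe

Attach polarity negative -the → thethithe.
Attach tense present a- → athethithe.
Attach person 2nd person or- → orathethithe.
Attach aspect progressive nge- → ngeorathethithe.
Apply vowel deletion: ngeorathethithe → ngorathethithe.
Nasal assimilation: no change.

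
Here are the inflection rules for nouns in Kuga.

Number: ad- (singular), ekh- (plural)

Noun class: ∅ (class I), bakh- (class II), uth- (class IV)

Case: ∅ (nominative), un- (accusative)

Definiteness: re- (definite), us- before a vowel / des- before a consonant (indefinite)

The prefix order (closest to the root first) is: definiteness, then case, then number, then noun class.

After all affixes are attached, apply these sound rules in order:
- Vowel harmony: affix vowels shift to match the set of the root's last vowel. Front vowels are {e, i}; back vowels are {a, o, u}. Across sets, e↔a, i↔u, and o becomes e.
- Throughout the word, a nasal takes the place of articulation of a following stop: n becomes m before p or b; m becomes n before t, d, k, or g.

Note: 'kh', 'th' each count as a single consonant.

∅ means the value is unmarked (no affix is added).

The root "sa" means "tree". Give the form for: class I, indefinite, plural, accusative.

akhundassa

Attach definiteness indefinite des- (before consonant 's') → dessa.
Attach case accusative un- → undessa.
Attach number plural ekh- → ekhundessa.
noun class = class I: zero marking, form stays ekhundessa.
Apply vowel harmony: ekhundessa → akhundassa.
Nasal assimilation: no change.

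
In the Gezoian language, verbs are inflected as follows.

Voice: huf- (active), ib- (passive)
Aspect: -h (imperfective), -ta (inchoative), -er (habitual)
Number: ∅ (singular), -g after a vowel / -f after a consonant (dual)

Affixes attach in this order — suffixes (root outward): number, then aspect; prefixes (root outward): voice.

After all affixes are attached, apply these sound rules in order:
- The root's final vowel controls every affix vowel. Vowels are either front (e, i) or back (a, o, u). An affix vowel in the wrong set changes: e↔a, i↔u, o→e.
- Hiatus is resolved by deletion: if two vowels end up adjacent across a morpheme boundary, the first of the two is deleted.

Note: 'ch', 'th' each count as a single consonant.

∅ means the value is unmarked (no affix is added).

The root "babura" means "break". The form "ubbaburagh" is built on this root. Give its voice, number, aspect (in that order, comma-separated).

passive, dual, imperfective

Segment: ib-babura-g-h.
voice: ib- → passive.
number: -g/f → dual.
aspect: -h → imperfective.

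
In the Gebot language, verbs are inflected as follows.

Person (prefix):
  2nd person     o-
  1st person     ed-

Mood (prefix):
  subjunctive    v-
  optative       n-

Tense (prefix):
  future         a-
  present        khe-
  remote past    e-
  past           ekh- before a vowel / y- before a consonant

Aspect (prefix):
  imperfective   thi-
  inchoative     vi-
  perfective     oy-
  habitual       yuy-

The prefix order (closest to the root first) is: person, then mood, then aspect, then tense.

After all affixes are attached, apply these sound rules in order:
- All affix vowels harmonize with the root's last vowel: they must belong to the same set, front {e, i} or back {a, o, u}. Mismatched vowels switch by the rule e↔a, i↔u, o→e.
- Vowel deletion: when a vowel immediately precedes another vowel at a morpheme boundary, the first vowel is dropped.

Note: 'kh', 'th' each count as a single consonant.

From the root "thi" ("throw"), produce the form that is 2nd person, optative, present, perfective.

Attach person 2nd person o- → othi.
Attach mood optative n- → nothi.
Attach aspect perfective oy- → oynothi.
Attach tense present khe- → kheoynothi.
Apply vowel harmony: kheoynothi → kheeynethi.
Apply vowel deletion: kheeynethi → kheynethi.

kheynethi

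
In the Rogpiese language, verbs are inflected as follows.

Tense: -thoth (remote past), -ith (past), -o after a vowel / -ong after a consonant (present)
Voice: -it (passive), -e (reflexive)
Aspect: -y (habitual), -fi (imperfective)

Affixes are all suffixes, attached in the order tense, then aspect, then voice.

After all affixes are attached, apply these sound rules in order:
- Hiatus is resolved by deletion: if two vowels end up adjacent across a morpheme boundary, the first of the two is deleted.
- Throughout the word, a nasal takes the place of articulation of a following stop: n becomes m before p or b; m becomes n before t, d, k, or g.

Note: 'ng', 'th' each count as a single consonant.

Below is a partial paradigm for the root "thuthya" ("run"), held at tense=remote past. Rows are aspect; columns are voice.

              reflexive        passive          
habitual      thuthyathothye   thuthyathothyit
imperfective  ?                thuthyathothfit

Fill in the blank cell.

Attach tense remote past -thoth → thuthyathoth.
Attach aspect imperfective -fi → thuthyathothfi.
Attach voice reflexive -e → thuthyathothfie.
Apply vowel deletion: thuthyathothfie → thuthyathothfe.
Nasal assimilation: no change.

thuthyathothfe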